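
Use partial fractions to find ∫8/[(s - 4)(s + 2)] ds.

Decompose: 8/[(s - 4)(s + 2)] = (4/3)/(s - 4) - (4/3)/(s + 2). Integrate each term: (4/3) ln|(s - 4)| - (4/3) ln|(s + 2)| + C


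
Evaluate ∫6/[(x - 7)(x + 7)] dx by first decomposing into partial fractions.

Decompose: 6/[(x - 7)(x + 7)] = (3/7)/(x - 7) - (3/7)/(x + 7). Integrate each term: (3/7) ln|(x - 7)| - (3/7) ln|(x + 7)| + C


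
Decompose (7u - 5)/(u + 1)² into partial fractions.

(7u - 5) = P(u + 1) + Q. At u = -1: Q = 7·(-1) - 5 = -12. Coeff of u: P = 7
Result: 7/(u + 1) - 12/(u + 1)²


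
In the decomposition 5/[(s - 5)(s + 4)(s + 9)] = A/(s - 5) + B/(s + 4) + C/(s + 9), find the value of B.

Cover-up at s = -4: B = 5/[(-4 - 5)(-4 + 9)] = 5/[(-9)(5)] = -5/45 = -1/9


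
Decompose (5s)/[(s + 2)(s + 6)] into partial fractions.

At s=-2: α = (5·(-2) + 0)/(-2 + 6) = -5/2. At s=-6: β = (5·(-6) + 0)/(-6 + 2) = 15/2
Result: (-5/2)/(s + 2) + (15/2)/(s + 6)


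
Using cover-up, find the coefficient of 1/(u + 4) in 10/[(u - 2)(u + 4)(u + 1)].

Cover (u + 4), set u=-4: 10/[(-4 - 2)(-4 + 1)] = 5/9


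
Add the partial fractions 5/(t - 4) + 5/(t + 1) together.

Common denominator (t - 4)(t + 1). Numerator: 5(t + 1) + 5(t - 4) = (5t + 5) + (5t - 20) = 10t - 15
Result: (10t - 15)/[(t - 4)(t + 1)]


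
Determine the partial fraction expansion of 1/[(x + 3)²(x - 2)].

Cover-up at x=2: R = 1/(2 + 3)² = 1/25. Cover-up at x=-3: Q = 1/(-3 - 2) = -1/5. Comparing x² coeff: P = -R = -1/25
Result: (-1/25)/(x + 3) - (1/5)/(x + 3)² + (1/25)/(x - 2)


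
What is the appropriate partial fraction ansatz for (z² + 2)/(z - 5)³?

Repeated linear factor (power 3): A/(z - 5) + B/(z - 5)² + C/(z - 5)³


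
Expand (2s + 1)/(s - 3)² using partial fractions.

(2s + 1) = α(s - 3) + β. At s = 3: β = 2·3 + 1 = 7. Coeff of s: α = 2
Result: 2/(s - 3) + 7/(s - 3)²


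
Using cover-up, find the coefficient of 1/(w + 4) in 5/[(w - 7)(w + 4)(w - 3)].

Cover (w + 4), set w=-4: 5/[(-4 - 7)(-4 - 3)] = 5/77


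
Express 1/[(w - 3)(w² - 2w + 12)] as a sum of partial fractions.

Cover-up at w = 3: A = 1/(3² - 2·3 + 12) = 1/15. Then B = -A = -1/15, C = -A·(-2 + 3) = -1/15
Result: (1/15)/(w - 3) - ((1/15)w + 1/15)/(w² - 2w + 12)


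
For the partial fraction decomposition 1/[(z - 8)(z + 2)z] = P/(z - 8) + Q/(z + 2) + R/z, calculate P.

Cover-up at z = 8: P = 1/[(8 + 2)(8 - 0)] = 1/[(10)(8)] = 1/80


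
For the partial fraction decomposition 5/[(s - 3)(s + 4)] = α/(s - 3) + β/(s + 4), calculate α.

Cover-up at s = 3: α = 5/(3 + 4) = 5/7


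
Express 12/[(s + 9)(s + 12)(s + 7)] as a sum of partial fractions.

Using cover-up method: P = -2, Q = 4/5, R = 6/5
Result: -2/(s + 9) + (4/5)/(s + 12) + (6/5)/(s + 7)


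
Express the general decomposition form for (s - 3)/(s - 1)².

Repeated linear factor: A/(s - 1) + B/(s - 1)²


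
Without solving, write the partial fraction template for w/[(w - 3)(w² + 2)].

Linear + irreducible quadratic: A/(w - 3) + (Bw + C)/(w² + 2)


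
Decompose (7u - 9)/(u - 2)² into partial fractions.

(7u - 9) = α(u - 2) + β. At u = 2: β = 7·2 - 9 = 5. Coeff of u: α = 7
Result: 7/(u - 2) + 5/(u - 2)²


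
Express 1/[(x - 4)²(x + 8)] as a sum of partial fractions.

Cover-up at x=-8: R = 1/(-8 - 4)² = 1/144. Cover-up at x=4: Q = 1/(4 + 8) = 1/12. Comparing x² coeff: P = -R = -1/144
Result: (-1/144)/(x - 4) + (1/12)/(x - 4)² + (1/144)/(x + 8)


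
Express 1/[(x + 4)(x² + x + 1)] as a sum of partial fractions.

Cover-up at x = -4: P = 1/((-4)² + 1·(-4) + 1) = 1/13. Then Q = -P = -1/13, R = -P·(1 - 4) = 3/13
Result: (1/13)/(x + 4) - ((1/13)x - 3/13)/(x² + x + 1)


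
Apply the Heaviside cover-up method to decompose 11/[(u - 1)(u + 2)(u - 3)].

Cover (u - 1), u=1: α = 11/[(1 + 2)(1 - 3)] = -11/6. Cover (u + 2), u=-2: β = 11/[(-2 - 1)(-2 - 3)] = 11/15. Cover (u - 3), u=3: γ = 11/[(3 - 1)(3 + 2)] = 11/10.
Result: (-11/6)/(u - 1) + (11/15)/(u + 2) + (11/10)/(u - 3)


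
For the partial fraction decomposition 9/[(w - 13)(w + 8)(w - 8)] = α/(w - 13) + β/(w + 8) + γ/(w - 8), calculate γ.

Cover-up at w = 8: γ = 9/[(8 - 13)(8 + 8)] = 9/[(-5)(16)] = -9/80


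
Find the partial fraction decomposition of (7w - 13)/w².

(7w - 13) = αw + β. At w = 0: β = 7·0 - 13 = -13. Coeff of w: α = 7
Result: 7/w - 13/w²


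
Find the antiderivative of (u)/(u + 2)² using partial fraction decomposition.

Decompose: P = 1, Q = 1·(-2) + 0 = -2, so (u)/(u + 2)² = 1/(u + 2) - 2/(u + 2)². Integrate: ∫ P/(u + 2) du = ln|(u + 2)|; ∫ Q/(u + 2)² du = 2/(u + 2). Sum: ln|(u + 2)| + 2/(u + 2) + C


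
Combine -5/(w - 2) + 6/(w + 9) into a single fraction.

Common denominator (w - 2)(w + 9). Numerator: -5(w + 9) + 6(w - 2) = (-5w - 45) + (6w - 12) = w - 57
Result: (w - 57)/[(w - 2)(w + 9)]


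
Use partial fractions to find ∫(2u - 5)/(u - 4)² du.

Decompose: A = 2, B = 2·4 - 5 = 3, so (2u - 5)/(u - 4)² = 2/(u - 4) + 3/(u - 4)². Integrate: ∫ A/(u - 4) du = 2 ln|(u - 4)|; ∫ B/(u - 4)² du = -3/(u - 4). Sum: 2 ln|(u - 4)| - 3/(u - 4) + C


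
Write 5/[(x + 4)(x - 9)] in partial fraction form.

5/(x + 4)(x - 9) = α/(x + 4) + β/(x - 9). α = 5/(-4 - 9) = -5/13, β = 5/(9 + 4) = 5/13
Result: (-5/13)/(x + 4) + (5/13)/(x - 9)


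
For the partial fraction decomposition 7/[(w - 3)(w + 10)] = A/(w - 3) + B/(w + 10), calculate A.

Cover-up at w = 3: A = 7/(3 + 10) = 7/13


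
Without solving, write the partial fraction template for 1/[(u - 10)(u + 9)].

Distinct linear factors: α/(u - 10) + β/(u + 9)


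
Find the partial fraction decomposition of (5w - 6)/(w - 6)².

(5w - 6) = A(w - 6) + B. At w = 6: B = 5·6 - 6 = 24. Coeff of w: A = 5
Result: 5/(w - 6) + 24/(w - 6)²


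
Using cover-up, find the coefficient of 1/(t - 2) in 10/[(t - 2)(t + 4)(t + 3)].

Cover (t - 2), set t=2: 10/[(2 + 4)(2 + 3)] = 1/3


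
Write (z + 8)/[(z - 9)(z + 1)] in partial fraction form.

At z=9: P = (1·9 + 8)/(9 + 1) = 17/10. At z=-1: Q = (1·(-1) + 8)/(-1 - 9) = -7/10
Result: (17/10)/(z - 9) - (7/10)/(z + 1)


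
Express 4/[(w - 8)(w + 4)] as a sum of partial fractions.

4/(w - 8)(w + 4) = α/(w - 8) + β/(w + 4). α = 4/(8 + 4) = 1/3, β = 4/(-4 - 8) = -1/3
Result: (1/3)/(w - 8) - (1/3)/(w + 4)


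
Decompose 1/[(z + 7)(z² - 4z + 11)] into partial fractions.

Cover-up at z = -7: P = 1/((-7)² - 4·(-7) + 11) = 1/88. Then Q = -P = -1/88, R = -P·(-4 - 7) = 1/8
Result: (1/88)/(z + 7) - ((1/88)z - 1/8)/(z² - 4z + 11)


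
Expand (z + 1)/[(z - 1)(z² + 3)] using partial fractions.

At z=1: A = (1·1 + 1)/(1² + 3) = 1/2. B = -A = -1/2, C = 1 - 1·A = 1/2
Result: (1/2)/(z - 1) - ((1/2)z - 1/2)/(z² + 3)


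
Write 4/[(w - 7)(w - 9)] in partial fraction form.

4/(w - 7)(w - 9) = A/(w - 7) + B/(w - 9). A = 4/(7 - 9) = -2, B = 4/(9 - 7) = 2
Result: -2/(w - 7) + 2/(w - 9)


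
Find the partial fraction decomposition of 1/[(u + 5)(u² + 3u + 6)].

Cover-up at u = -5: A = 1/((-5)² + 3·(-5) + 6) = 1/16. Then B = -A = -1/16, C = -A·(3 - 5) = 1/8
Result: (1/16)/(u + 5) - ((1/16)u - 1/8)/(u² + 3u + 6)


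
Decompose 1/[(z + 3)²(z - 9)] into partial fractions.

Cover-up at z=9: γ = 1/(9 + 3)² = 1/144. Cover-up at z=-3: β = 1/(-3 - 9) = -1/12. Comparing z² coeff: α = -γ = -1/144
Result: (-1/144)/(z + 3) - (1/12)/(z + 3)² + (1/144)/(z - 9)


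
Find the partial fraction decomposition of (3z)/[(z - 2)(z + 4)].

At z=2: P = (3·2 + 0)/(2 + 4) = 1. At z=-4: Q = (3·(-4) + 0)/(-4 - 2) = 2
Result: 1/(z - 2) + 2/(z + 4)


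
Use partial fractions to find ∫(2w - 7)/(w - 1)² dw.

Decompose: P = 2, Q = 2·1 - 7 = -5, so (2w - 7)/(w - 1)² = 2/(w - 1) - 5/(w - 1)². Integrate: ∫ P/(w - 1) dw = 2 ln|(w - 1)|; ∫ Q/(w - 1)² dw = 5/(w - 1). Sum: 2 ln|(w - 1)| + 5/(w - 1) + C


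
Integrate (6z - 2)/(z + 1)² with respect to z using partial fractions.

Decompose: A = 6, B = 6·(-1) - 2 = -8, so (6z - 2)/(z + 1)² = 6/(z + 1) - 8/(z + 1)². Integrate: ∫ A/(z + 1) dz = 6 ln|(z + 1)|; ∫ B/(z + 1)² dz = 8/(z + 1). Sum: 6 ln|(z + 1)| + 8/(z + 1) + C


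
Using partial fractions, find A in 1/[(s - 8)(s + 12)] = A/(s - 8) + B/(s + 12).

Cover-up at s = 8: A = 1/(8 + 12) = 1/20


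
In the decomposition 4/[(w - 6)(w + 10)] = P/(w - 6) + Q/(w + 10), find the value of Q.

Cover-up at w = -10: Q = 4/(-10 - 6) = -4/16 = -1/4


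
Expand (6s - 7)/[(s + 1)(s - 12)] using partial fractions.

At s=-1: A = (6·(-1) - 7)/(-1 - 12) = 1. At s=12: B = (6·12 - 7)/(12 + 1) = 5
Result: 1/(s + 1) + 5/(s - 12)


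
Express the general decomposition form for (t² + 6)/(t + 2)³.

Repeated linear factor (power 3): P/(t + 2) + Q/(t + 2)² + R/(t + 2)³


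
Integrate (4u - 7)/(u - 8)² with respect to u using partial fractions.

Decompose: α = 4, β = 4·8 - 7 = 25, so (4u - 7)/(u - 8)² = 4/(u - 8) + 25/(u - 8)². Integrate: ∫ α/(u - 8) du = 4 ln|(u - 8)|; ∫ β/(u - 8)² du = -25/(u - 8). Sum: 4 ln|(u - 8)| - 25/(u - 8) + C


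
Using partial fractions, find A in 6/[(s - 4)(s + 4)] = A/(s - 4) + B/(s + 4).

Cover-up at s = 4: A = 6/(4 + 4) = 6/8 = 3/4


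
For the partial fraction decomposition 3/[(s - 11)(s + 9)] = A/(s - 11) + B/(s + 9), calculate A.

Cover-up at s = 11: A = 3/(11 + 9) = 3/20


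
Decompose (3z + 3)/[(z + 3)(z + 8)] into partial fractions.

At z=-3: A = (3·(-3) + 3)/(-3 + 8) = -6/5. At z=-8: B = (3·(-8) + 3)/(-8 + 3) = 21/5
Result: (-6/5)/(z + 3) + (21/5)/(z + 8)


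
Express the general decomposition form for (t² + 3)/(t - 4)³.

Repeated linear factor (power 3): A/(t - 4) + B/(t - 4)² + C/(t - 4)³


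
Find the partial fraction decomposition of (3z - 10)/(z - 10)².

(3z - 10) = α(z - 10) + β. At z = 10: β = 3·10 - 10 = 20. Coeff of z: α = 3
Result: 3/(z - 10) + 20/(z - 10)²


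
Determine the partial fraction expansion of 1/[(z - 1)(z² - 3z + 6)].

Cover-up at z = 1: α = 1/(1² - 3·1 + 6) = 1/4. Then β = -α = -1/4, γ = -α·(-3 + 1) = 1/2
Result: (1/4)/(z - 1) - ((1/4)z - 1/2)/(z² - 3z + 6)


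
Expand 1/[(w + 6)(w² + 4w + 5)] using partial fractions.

Cover-up at w = -6: α = 1/((-6)² + 4·(-6) + 5) = 1/17. Then β = -α = -1/17, γ = -α·(4 - 6) = 2/17
Result: (1/17)/(w + 6) - ((1/17)w - 2/17)/(w² + 4w + 5)


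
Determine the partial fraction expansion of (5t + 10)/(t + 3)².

(5t + 10) = α(t + 3) + β. At t = -3: β = 5·(-3) + 10 = -5. Coeff of t: α = 5
Result: 5/(t + 3) - 5/(t + 3)²


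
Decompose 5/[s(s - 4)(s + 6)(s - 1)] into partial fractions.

Using Heaviside cover-up: (5/24)/s + (1/24)/(s - 4) - (1/84)/(s + 6) - (5/21)/(s - 1)


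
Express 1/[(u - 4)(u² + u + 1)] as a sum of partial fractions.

Cover-up at u = 4: P = 1/(4² + 1·4 + 1) = 1/21. Then Q = -P = -1/21, R = -P·(1 + 4) = -5/21
Result: (1/21)/(u - 4) - ((1/21)u + 5/21)/(u² + u + 1)


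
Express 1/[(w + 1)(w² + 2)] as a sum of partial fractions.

Cover-up at w = -1: P = 1/((-1)² + 2) = 1/3. Then Q = -P = -1/3, R = -P·(0 - 1) = 1/3
Result: (1/3)/(w + 1) - ((1/3)w - 1/3)/(w² + 2)


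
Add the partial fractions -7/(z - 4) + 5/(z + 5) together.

Common denominator (z - 4)(z + 5). Numerator: -7(z + 5) + 5(z - 4) = (-7z - 35) + (5z - 20) = -2z - 55
Result: (-2z - 55)/[(z - 4)(z + 5)]


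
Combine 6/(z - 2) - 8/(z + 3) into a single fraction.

Common denominator (z - 2)(z + 3). Numerator: 6(z + 3) - 8(z - 2) = (6z + 18) - (8z - 16) = -2z + 34
Result: (-2z + 34)/[(z - 2)(z + 3)]


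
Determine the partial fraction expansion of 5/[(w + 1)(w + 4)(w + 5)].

Using cover-up method: P = 5/12, Q = -5/3, R = 5/4
Result: (5/12)/(w + 1) - (5/3)/(w + 4) + (5/4)/(w + 5)


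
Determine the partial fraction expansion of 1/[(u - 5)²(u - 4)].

Cover-up at u=4: γ = 1/(4 - 5)² = 1. Cover-up at u=5: β = 1/(5 - 4) = 1. Comparing u² coeff: α = -γ = -1
Result: -1/(u - 5) + 1/(u - 5)² + 1/(u - 4)


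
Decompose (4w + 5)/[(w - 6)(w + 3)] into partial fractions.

At w=6: α = (4·6 + 5)/(6 + 3) = 29/9. At w=-3: β = (4·(-3) + 5)/(-3 - 6) = 7/9
Result: (29/9)/(w - 6) + (7/9)/(w + 3)


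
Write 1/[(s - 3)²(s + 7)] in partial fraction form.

Cover-up at s=-7: γ = 1/(-7 - 3)² = 1/100. Cover-up at s=3: β = 1/(3 + 7) = 1/10. Comparing s² coeff: α = -γ = -1/100
Result: (-1/100)/(s - 3) + (1/10)/(s - 3)² + (1/100)/(s + 7)


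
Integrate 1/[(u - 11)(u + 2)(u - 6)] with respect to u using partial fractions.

Cover-up: P = 1/65, Q = 1/104, R = -1/40. Decomposition: (1/65)/(u - 11) + (1/104)/(u + 2) - (1/40)/(u - 6). Integrate each term: (1/65) ln|(u - 11)| + (1/104) ln|(u + 2)| - (1/40) ln|(u - 6)| + C


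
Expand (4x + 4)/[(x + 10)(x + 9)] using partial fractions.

At x=-10: P = (4·(-10) + 4)/(-10 + 9) = 36. At x=-9: Q = (4·(-9) + 4)/(-9 + 10) = -32
Result: 36/(x + 10) - 32/(x + 9)


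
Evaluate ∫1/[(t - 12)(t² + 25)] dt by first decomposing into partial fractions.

Cover-up at t=12: α = 1/(12²+25) = 1/169. Coeff matching: β = -1/169, γ = -12/169. Decomposition: (1/169)/(t - 12) - ((1/169)t + 12/169)/(t² + 25). Integrate: linear → ln, quadratic → (1/2)ln + arctan: (1/169) ln|(t - 12)| - (1/338) ln(t² + 25) - (12/845) arctan(t/5) + C


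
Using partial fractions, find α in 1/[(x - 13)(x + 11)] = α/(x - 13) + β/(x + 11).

Cover-up at x = 13: α = 1/(13 + 11) = 1/24


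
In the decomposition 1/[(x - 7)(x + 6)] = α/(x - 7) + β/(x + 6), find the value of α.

Cover-up at x = 7: α = 1/(7 + 6) = 1/13


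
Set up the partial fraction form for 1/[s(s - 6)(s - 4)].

Three distinct linear factors: P/s + Q/(s - 6) + R/(s - 4)


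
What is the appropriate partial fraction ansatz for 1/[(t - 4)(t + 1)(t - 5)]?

Three distinct linear factors: A/(t - 4) + B/(t + 1) + C/(t - 5)


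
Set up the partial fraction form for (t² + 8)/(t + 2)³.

Repeated linear factor (power 3): α/(t + 2) + β/(t + 2)² + γ/(t + 2)³


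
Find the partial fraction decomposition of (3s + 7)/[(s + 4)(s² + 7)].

At s=-4: A = (3·(-4) + 7)/((-4)² + 7) = -5/23. B = -A = 5/23, C = 3 - (-4)·A = 49/23
Result: (-5/23)/(s + 4) + ((5/23)s + 49/23)/(s² + 7)


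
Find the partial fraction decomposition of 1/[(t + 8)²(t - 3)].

Cover-up at t=3: γ = 1/(3 + 8)² = 1/121. Cover-up at t=-8: β = 1/(-8 - 3) = -1/11. Comparing t² coeff: α = -γ = -1/121
Result: (-1/121)/(t + 8) - (1/11)/(t + 8)² + (1/121)/(t - 3)


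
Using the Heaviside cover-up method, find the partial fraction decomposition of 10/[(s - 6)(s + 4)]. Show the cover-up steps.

Cover (s - 6): set s=6, get A = 10/(6 + 4) = 1. Cover (s + 4): set s=-4, get B = 10/(-4 - 6) = -1.
Result: 1/(s - 6) - 1/(s + 4)


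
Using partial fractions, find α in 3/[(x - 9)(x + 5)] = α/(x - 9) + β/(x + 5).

Cover-up at x = 9: α = 3/(9 + 5) = 3/14


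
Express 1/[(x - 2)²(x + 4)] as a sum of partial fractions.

Cover-up at x=-4: C = 1/(-4 - 2)² = 1/36. Cover-up at x=2: B = 1/(2 + 4) = 1/6. Comparing x² coeff: A = -C = -1/36
Result: (-1/36)/(x - 2) + (1/6)/(x - 2)² + (1/36)/(x + 4)


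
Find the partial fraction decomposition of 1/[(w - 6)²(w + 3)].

Cover-up at w=-3: R = 1/(-3 - 6)² = 1/81. Cover-up at w=6: Q = 1/(6 + 3) = 1/9. Comparing w² coeff: P = -R = -1/81
Result: (-1/81)/(w - 6) + (1/9)/(w - 6)² + (1/81)/(w + 3)


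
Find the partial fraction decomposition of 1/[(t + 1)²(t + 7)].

Cover-up at t=-7: γ = 1/(-7 + 1)² = 1/36. Cover-up at t=-1: β = 1/(-1 + 7) = 1/6. Comparing t² coeff: α = -γ = -1/36
Result: (-1/36)/(t + 1) + (1/6)/(t + 1)² + (1/36)/(t + 7)


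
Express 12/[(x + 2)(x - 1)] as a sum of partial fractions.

12/(x + 2)(x - 1) = A/(x + 2) + B/(x - 1). A = 12/(-2 - 1) = -4, B = 12/(1 + 2) = 4
Result: -4/(x + 2) + 4/(x - 1)


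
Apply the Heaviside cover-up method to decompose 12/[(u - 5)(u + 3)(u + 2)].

Cover (u - 5), u=5: P = 12/[(5 + 3)(5 + 2)] = 3/14. Cover (u + 3), u=-3: Q = 12/[(-3 - 5)(-3 + 2)] = 3/2. Cover (u + 2), u=-2: R = 12/[(-2 - 5)(-2 + 3)] = -12/7.
Result: (3/14)/(u - 5) + (3/2)/(u + 3) - (12/7)/(u + 2)


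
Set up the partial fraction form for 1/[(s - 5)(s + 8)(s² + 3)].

Two linear + quadratic: α/(s - 5) + β/(s + 8) + (γs + δ)/(s² + 3)


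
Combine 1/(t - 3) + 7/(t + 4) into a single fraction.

Common denominator (t - 3)(t + 4). Numerator: 1(t + 4) + 7(t - 3) = (t + 4) + (7t - 21) = 8t - 17
Result: (8t - 17)/[(t - 3)(t + 4)]


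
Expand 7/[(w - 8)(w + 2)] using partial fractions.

7/(w - 8)(w + 2) = P/(w - 8) + Q/(w + 2). P = 7/(8 + 2) = 7/10, Q = 7/(-2 - 8) = -7/10
Result: (7/10)/(w - 8) - (7/10)/(w + 2)


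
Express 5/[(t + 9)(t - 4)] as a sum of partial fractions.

5/(t + 9)(t - 4) = P/(t + 9) + Q/(t - 4). P = 5/(-9 - 4) = -5/13, Q = 5/(4 + 9) = 5/13
Result: (-5/13)/(t + 9) + (5/13)/(t - 4)


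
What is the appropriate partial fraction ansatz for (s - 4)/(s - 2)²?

Repeated linear factor: P/(s - 2) + Q/(s - 2)²


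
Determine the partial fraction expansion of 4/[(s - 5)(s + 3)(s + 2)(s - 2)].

Using Heaviside cover-up: (1/42)/(s - 5) - (1/10)/(s + 3) + (1/7)/(s + 2) - (1/15)/(s - 2)


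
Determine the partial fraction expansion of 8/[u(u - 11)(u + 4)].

Using cover-up method: α = -2/11, β = 8/165, γ = 2/15
Result: (-2/11)/u + (8/165)/(u - 11) + (2/15)/(u + 4)


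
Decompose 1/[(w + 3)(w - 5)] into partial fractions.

1/(w + 3)(w - 5) = A/(w + 3) + B/(w - 5). A = 1/(-3 - 5) = -1/8, B = 1/(5 + 3) = 1/8
Result: (-1/8)/(w + 3) + (1/8)/(w - 5)


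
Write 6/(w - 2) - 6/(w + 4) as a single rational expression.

Common denominator (w - 2)(w + 4). Numerator: 6(w + 4) - 6(w - 2) = (6w + 24) - (6w - 12) = 36
Result: (36)/[(w - 2)(w + 4)]


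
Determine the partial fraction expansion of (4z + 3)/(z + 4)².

(4z + 3) = A(z + 4) + B. At z = -4: B = 4·(-4) + 3 = -13. Coeff of z: A = 4
Result: 4/(z + 4) - 13/(z + 4)²


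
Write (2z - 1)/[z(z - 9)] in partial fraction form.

At z=0: P = (2·0 - 1)/(0 - 9) = 1/9. At z=9: Q = (2·9 - 1)/(9 - 0) = 17/9
Result: (1/9)/z + (17/9)/(z - 9)


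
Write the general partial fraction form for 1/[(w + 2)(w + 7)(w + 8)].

Three distinct linear factors: α/(w + 2) + β/(w + 7) + γ/(w + 8)


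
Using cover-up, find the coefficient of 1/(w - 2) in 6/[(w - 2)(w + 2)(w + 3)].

Cover (w - 2), set w=2: 6/[(2 + 2)(2 + 3)] = 3/10


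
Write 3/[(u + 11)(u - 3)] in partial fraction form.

3/(u + 11)(u - 3) = A/(u + 11) + B/(u - 3). A = 3/(-11 - 3) = -3/14, B = 3/(3 + 11) = 3/14
Result: (-3/14)/(u + 11) + (3/14)/(u - 3)


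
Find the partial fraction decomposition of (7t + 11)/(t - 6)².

(7t + 11) = P(t - 6) + Q. At t = 6: Q = 7·6 + 11 = 53. Coeff of t: P = 7
Result: 7/(t - 6) + 53/(t - 6)²


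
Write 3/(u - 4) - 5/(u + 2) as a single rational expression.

Common denominator (u - 4)(u + 2). Numerator: 3(u + 2) - 5(u - 4) = (3u + 6) - (5u - 20) = -2u + 26
Result: (-2u + 26)/[(u - 4)(u + 2)]


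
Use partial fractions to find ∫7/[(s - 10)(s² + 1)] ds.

Cover-up at s=10: A = 7/(10²+1) = 7/101. Coeff matching: B = -7/101, C = -70/101. Decomposition: (7/101)/(s - 10) - ((7/101)s + 70/101)/(s² + 1). Integrate: linear → ln, quadratic → (1/2)ln + arctan: (7/101) ln|(s - 10)| - (7/202) ln(s² + 1) - (70/101) arctan(s) + C


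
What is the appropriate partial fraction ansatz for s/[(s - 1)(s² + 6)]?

Linear + irreducible quadratic: A/(s - 1) + (Bs + C)/(s² + 6)


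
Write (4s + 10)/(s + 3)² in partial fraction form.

(4s + 10) = A(s + 3) + B. At s = -3: B = 4·(-3) + 10 = -2. Coeff of s: A = 4
Result: 4/(s + 3) - 2/(s + 3)²


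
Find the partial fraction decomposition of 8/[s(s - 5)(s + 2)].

Using cover-up method: α = -4/5, β = 8/35, γ = 4/7
Result: (-4/5)/s + (8/35)/(s - 5) + (4/7)/(s + 2)


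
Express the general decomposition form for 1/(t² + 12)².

Repeated quadratic factor: (At + B)/(t² + 12) + (Ct + D)/(t² + 12)²


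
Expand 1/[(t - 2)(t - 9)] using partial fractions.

1/(t - 2)(t - 9) = α/(t - 2) + β/(t - 9). α = 1/(2 - 9) = -1/7, β = 1/(9 - 2) = 1/7
Result: (-1/7)/(t - 2) + (1/7)/(t - 9)


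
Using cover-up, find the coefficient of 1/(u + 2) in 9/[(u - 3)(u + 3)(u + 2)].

Cover (u + 2), set u=-2: 9/[(-2 - 3)(-2 + 3)] = -9/5


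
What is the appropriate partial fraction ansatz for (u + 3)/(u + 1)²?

Repeated linear factor: α/(u + 1) + β/(u + 1)²


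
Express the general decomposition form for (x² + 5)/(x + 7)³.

Repeated linear factor (power 3): α/(x + 7) + β/(x + 7)² + γ/(x + 7)³


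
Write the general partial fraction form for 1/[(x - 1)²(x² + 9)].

Repeated linear + quadratic: A/(x - 1) + B/(x - 1)² + (Cx + D)/(x² + 9)


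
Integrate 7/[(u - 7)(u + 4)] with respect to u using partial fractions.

Decompose: 7/[(u - 7)(u + 4)] = (7/11)/(u - 7) - (7/11)/(u + 4). Integrate each term: (7/11) ln|(u - 7)| - (7/11) ln|(u + 4)| + C


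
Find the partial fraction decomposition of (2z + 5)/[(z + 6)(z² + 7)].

At z=-6: A = (2·(-6) + 5)/((-6)² + 7) = -7/43. B = -A = 7/43, C = 2 - (-6)·A = 44/43
Result: (-7/43)/(z + 6) + ((7/43)z + 44/43)/(z² + 7)


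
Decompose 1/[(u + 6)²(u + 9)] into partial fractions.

Cover-up at u=-9: C = 1/(-9 + 6)² = 1/9. Cover-up at u=-6: B = 1/(-6 + 9) = 1/3. Comparing u² coeff: A = -C = -1/9
Result: (-1/9)/(u + 6) + (1/3)/(u + 6)² + (1/9)/(u + 9)


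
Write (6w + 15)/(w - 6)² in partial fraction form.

(6w + 15) = P(w - 6) + Q. At w = 6: Q = 6·6 + 15 = 51. Coeff of w: P = 6
Result: 6/(w - 6) + 51/(w - 6)²


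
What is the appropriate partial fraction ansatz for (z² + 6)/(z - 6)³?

Repeated linear factor (power 3): A/(z - 6) + B/(z - 6)² + C/(z - 6)³


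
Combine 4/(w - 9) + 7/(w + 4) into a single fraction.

Common denominator (w - 9)(w + 4). Numerator: 4(w + 4) + 7(w - 9) = (4w + 16) + (7w - 63) = 11w - 47
Result: (11w - 47)/[(w - 9)(w + 4)]


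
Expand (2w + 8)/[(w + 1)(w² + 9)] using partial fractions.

At w=-1: A = (2·(-1) + 8)/((-1)² + 9) = 3/5. B = -A = -3/5, C = 2 - (-1)·A = 13/5
Result: (3/5)/(w + 1) - ((3/5)w - 13/5)/(w² + 9)


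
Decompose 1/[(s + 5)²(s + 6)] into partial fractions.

Cover-up at s=-6: R = 1/(-6 + 5)² = 1. Cover-up at s=-5: Q = 1/(-5 + 6) = 1. Comparing s² coeff: P = -R = -1
Result: -1/(s + 5) + 1/(s + 5)² + 1/(s + 6)


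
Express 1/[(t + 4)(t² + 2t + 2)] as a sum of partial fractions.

Cover-up at t = -4: α = 1/((-4)² + 2·(-4) + 2) = 1/10. Then β = -α = -1/10, γ = -α·(2 - 4) = 1/5
Result: (1/10)/(t + 4) - ((1/10)t - 1/5)/(t² + 2t + 2)


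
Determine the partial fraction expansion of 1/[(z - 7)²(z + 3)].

Cover-up at z=-3: C = 1/(-3 - 7)² = 1/100. Cover-up at z=7: B = 1/(7 + 3) = 1/10. Comparing z² coeff: A = -C = -1/100
Result: (-1/100)/(z - 7) + (1/10)/(z - 7)² + (1/100)/(z + 3)


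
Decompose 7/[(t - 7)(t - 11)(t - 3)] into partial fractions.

Using cover-up method: A = -7/16, B = 7/32, C = 7/32
Result: (-7/16)/(t - 7) + (7/32)/(t - 11) + (7/32)/(t - 3)


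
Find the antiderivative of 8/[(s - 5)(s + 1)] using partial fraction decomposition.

Decompose: 8/[(s - 5)(s + 1)] = (4/3)/(s - 5) - (4/3)/(s + 1). Integrate each term: (4/3) ln|(s - 5)| - (4/3) ln|(s + 1)| + C


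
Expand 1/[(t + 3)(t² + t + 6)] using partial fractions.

Cover-up at t = -3: α = 1/((-3)² + 1·(-3) + 6) = 1/12. Then β = -α = -1/12, γ = -α·(1 - 3) = 1/6
Result: (1/12)/(t + 3) - ((1/12)t - 1/6)/(t² + t + 6)


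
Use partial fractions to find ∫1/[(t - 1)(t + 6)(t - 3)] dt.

Cover-up: α = -1/14, β = 1/63, γ = 1/18. Decomposition: (-1/14)/(t - 1) + (1/63)/(t + 6) + (1/18)/(t - 3). Integrate each term: (-1/14) ln|(t - 1)| + (1/63) ln|(t + 6)| + (1/18) ln|(t - 3)| + C


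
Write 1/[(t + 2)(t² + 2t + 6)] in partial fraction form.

Cover-up at t = -2: A = 1/((-2)² + 2·(-2) + 6) = 1/6. Then B = -A = -1/6, C = -A·(2 - 2) = 0
Result: (1/6)/(t + 2) - ((1/6)t)/(t² + 2t + 6)


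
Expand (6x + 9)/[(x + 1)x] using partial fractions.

At x=-1: α = (6·(-1) + 9)/(-1 - 0) = -3. At x=0: β = (6·0 + 9)/(0 + 1) = 9
Result: -3/(x + 1) + 9/x


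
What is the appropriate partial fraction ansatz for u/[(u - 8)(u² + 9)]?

Linear + irreducible quadratic: α/(u - 8) + (βu + γ)/(u² + 9)


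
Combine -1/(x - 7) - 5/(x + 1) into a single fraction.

Common denominator (x - 7)(x + 1). Numerator: -1(x + 1) - 5(x - 7) = (-x - 1) - (5x - 35) = -6x + 34
Result: (-6x + 34)/[(x - 7)(x + 1)]


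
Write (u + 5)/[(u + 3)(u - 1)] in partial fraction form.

At u=-3: α = (1·(-3) + 5)/(-3 - 1) = -1/2. At u=1: β = (1·1 + 5)/(1 + 3) = 3/2
Result: (-1/2)/(u + 3) + (3/2)/(u - 1)


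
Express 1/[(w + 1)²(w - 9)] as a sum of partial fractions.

Cover-up at w=9: γ = 1/(9 + 1)² = 1/100. Cover-up at w=-1: β = 1/(-1 - 9) = -1/10. Comparing w² coeff: α = -γ = -1/100
Result: (-1/100)/(w + 1) - (1/10)/(w + 1)² + (1/100)/(w - 9)


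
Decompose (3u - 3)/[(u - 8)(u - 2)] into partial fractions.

At u=8: P = (3·8 - 3)/(8 - 2) = 7/2. At u=2: Q = (3·2 - 3)/(2 - 8) = -1/2
Result: (7/2)/(u - 8) - (1/2)/(u - 2)


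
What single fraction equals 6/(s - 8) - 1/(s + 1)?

Common denominator (s - 8)(s + 1). Numerator: 6(s + 1) - 1(s - 8) = (6s + 6) - (s - 8) = 5s + 14
Result: (5s + 14)/[(s - 8)(s + 1)]


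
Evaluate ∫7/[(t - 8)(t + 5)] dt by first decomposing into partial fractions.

Decompose: 7/[(t - 8)(t + 5)] = (7/13)/(t - 8) - (7/13)/(t + 5). Integrate each term: (7/13) ln|(t - 8)| - (7/13) ln|(t + 5)| + C


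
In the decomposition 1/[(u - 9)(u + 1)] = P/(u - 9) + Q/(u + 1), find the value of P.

Cover-up at u = 9: P = 1/(9 + 1) = 1/10


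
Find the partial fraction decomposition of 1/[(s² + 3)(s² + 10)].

Coefficient matching gives A = C = 0, B = 1/(10-3) = 1/7, D = -B = -1/7
Result: (1/7)/(s² + 3) - (1/7)/(s² + 10)


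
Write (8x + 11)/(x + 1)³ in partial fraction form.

(8x + 11) = A(x + 1)² + B(x + 1) + C. At x = -1: C = 8·(-1) + 11 = 3. Coefficients: A = 0, B = 8
Result: 8/(x + 1)² + 3/(x + 1)³


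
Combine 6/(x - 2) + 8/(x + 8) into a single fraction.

Common denominator (x - 2)(x + 8). Numerator: 6(x + 8) + 8(x - 2) = (6x + 48) + (8x - 16) = 14x + 32
Result: (14x + 32)/[(x - 2)(x + 8)]


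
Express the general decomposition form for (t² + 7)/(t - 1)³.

Repeated linear factor (power 3): P/(t - 1) + Q/(t - 1)² + R/(t - 1)³


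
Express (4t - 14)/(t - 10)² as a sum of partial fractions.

(4t - 14) = α(t - 10) + β. At t = 10: β = 4·10 - 14 = 26. Coeff of t: α = 4
Result: 4/(t - 10) + 26/(t - 10)²


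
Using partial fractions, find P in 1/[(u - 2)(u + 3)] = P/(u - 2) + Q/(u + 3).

Cover-up at u = 2: P = 1/(2 + 3) = 1/5


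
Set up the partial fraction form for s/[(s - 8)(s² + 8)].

Linear + irreducible quadratic: α/(s - 8) + (βs + γ)/(s² + 8)


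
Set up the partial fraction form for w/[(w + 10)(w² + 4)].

Linear + irreducible quadratic: P/(w + 10) + (Qw + R)/(w² + 4)


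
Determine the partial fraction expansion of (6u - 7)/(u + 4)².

(6u - 7) = α(u + 4) + β. At u = -4: β = 6·(-4) - 7 = -31. Coeff of u: α = 6
Result: 6/(u + 4) - 31/(u + 4)²


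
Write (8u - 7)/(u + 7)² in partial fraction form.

(8u - 7) = α(u + 7) + β. At u = -7: β = 8·(-7) - 7 = -63. Coeff of u: α = 8
Result: 8/(u + 7) - 63/(u + 7)²


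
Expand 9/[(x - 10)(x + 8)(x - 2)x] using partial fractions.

Using Heaviside cover-up: (1/160)/(x - 10) - (1/160)/(x + 8) - (9/160)/(x - 2) + (9/160)/x


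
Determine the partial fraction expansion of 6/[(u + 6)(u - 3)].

6/(u + 6)(u - 3) = P/(u + 6) + Q/(u - 3). P = 6/(-6 - 3) = -2/3, Q = 6/(3 + 6) = 2/3
Result: (-2/3)/(u + 6) + (2/3)/(u - 3)


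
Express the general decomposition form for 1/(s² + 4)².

Repeated quadratic factor: (Ps + Q)/(s² + 4) + (Rs + S)/(s² + 4)²


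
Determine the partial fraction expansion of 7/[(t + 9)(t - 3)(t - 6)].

Using cover-up method: A = 7/180, B = -7/36, C = 7/45
Result: (7/180)/(t + 9) - (7/36)/(t - 3) + (7/45)/(t - 6)


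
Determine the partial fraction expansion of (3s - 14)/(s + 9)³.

(3s - 14) = A(s + 9)² + B(s + 9) + C. At s = -9: C = 3·(-9) - 14 = -41. Coefficients: A = 0, B = 3
Result: 3/(s + 9)² - 41/(s + 9)³


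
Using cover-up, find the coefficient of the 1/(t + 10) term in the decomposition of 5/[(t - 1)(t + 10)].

Cover (t + 10), set t=-10: 5/((t - 1) at t=-10) = 5/(-11) = -5/11


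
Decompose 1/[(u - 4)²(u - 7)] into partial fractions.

Cover-up at u=7: γ = 1/(7 - 4)² = 1/9. Cover-up at u=4: β = 1/(4 - 7) = -1/3. Comparing u² coeff: α = -γ = -1/9
Result: (-1/9)/(u - 4) - (1/3)/(u - 4)² + (1/9)/(u - 7)


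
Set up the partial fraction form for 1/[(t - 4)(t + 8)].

Distinct linear factors: A/(t - 4) + B/(t + 8)


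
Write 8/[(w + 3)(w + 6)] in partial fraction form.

8/(w + 3)(w + 6) = A/(w + 3) + B/(w + 6). A = 8/(-3 + 6) = 8/3, B = 8/(-6 + 3) = -8/3
Result: (8/3)/(w + 3) - (8/3)/(w + 6)


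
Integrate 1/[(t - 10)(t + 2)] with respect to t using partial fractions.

Decompose: 1/[(t - 10)(t + 2)] = (1/12)/(t - 10) - (1/12)/(t + 2). Integrate each term: (1/12) ln|(t - 10)| - (1/12) ln|(t + 2)| + C


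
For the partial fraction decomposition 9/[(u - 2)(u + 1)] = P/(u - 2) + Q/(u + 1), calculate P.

Cover-up at u = 2: P = 9/(2 + 1) = 9/3 = 3


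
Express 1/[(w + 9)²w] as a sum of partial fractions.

Cover-up at w=0: R = 1/(0 + 9)² = 1/81. Cover-up at w=-9: Q = 1/(-9 - 0) = -1/9. Comparing w² coeff: P = -R = -1/81
Result: (-1/81)/(w + 9) - (1/9)/(w + 9)² + (1/81)/w


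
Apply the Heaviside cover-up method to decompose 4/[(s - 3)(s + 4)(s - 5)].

Cover (s - 3), s=3: P = 4/[(3 + 4)(3 - 5)] = -2/7. Cover (s + 4), s=-4: Q = 4/[(-4 - 3)(-4 - 5)] = 4/63. Cover (s - 5), s=5: R = 4/[(5 - 3)(5 + 4)] = 2/9.
Result: (-2/7)/(s - 3) + (4/63)/(s + 4) + (2/9)/(s - 5)


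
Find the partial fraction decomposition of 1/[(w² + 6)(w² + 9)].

Coefficient matching gives α = γ = 0, β = 1/(9-6) = 1/3, δ = -β = -1/3
Result: (1/3)/(w² + 6) - (1/3)/(w² + 9)


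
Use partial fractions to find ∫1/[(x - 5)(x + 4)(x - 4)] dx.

Cover-up: α = 1/9, β = 1/72, γ = -1/8. Decomposition: (1/9)/(x - 5) + (1/72)/(x + 4) - (1/8)/(x - 4). Integrate each term: (1/9) ln|(x - 5)| + (1/72) ln|(x + 4)| - (1/8) ln|(x - 4)| + C


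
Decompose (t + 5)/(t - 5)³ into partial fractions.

(t + 5) = P(t - 5)² + Q(t - 5) + R. At t = 5: R = 1·5 + 5 = 10. Coefficients: P = 0, Q = 1
Result: 1/(t - 5)² + 10/(t - 5)³


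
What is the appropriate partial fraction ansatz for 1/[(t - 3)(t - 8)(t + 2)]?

Three distinct linear factors: A/(t - 3) + B/(t - 8) + C/(t + 2)


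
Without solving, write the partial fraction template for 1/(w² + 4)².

Repeated quadratic factor: (Pw + Q)/(w² + 4) + (Rw + S)/(w² + 4)²


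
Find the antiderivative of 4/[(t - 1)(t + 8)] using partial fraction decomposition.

Decompose: 4/[(t - 1)(t + 8)] = (4/9)/(t - 1) - (4/9)/(t + 8). Integrate each term: (4/9) ln|(t - 1)| - (4/9) ln|(t + 8)| + C


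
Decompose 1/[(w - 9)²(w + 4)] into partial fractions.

Cover-up at w=-4: γ = 1/(-4 - 9)² = 1/169. Cover-up at w=9: β = 1/(9 + 4) = 1/13. Comparing w² coeff: α = -γ = -1/169
Result: (-1/169)/(w - 9) + (1/13)/(w - 9)² + (1/169)/(w + 4)


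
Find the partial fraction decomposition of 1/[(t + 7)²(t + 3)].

Cover-up at t=-3: γ = 1/(-3 + 7)² = 1/16. Cover-up at t=-7: β = 1/(-7 + 3) = -1/4. Comparing t² coeff: α = -γ = -1/16
Result: (-1/16)/(t + 7) - (1/4)/(t + 7)² + (1/16)/(t + 3)


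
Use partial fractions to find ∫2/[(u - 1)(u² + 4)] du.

Cover-up at u=1: A = 2/(1²+4) = 2/5. Coeff matching: B = -2/5, C = -2/5. Decomposition: (2/5)/(u - 1) - ((2/5)u + 2/5)/(u² + 4). Integrate: linear → ln, quadratic → (1/2)ln + arctan: (2/5) ln|(u - 1)| - (1/5) ln(u² + 4) - (1/5) arctan(u/2) + C


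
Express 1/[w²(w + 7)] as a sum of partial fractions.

Cover-up at w=-7: γ = 1/(-7 - 0)² = 1/49. Cover-up at w=0: β = 1/(0 + 7) = 1/7. Comparing w² coeff: α = -γ = -1/49
Result: (-1/49)/w + (1/7)/w² + (1/49)/(w + 7)


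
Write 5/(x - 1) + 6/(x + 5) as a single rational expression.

Common denominator (x - 1)(x + 5). Numerator: 5(x + 5) + 6(x - 1) = (5x + 25) + (6x - 6) = 11x + 19
Result: (11x + 19)/[(x - 1)(x + 5)]


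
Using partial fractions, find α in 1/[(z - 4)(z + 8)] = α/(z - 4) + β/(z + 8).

Cover-up at z = 4: α = 1/(4 + 8) = 1/12


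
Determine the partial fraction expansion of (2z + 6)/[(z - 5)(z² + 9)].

At z=5: A = (2·5 + 6)/(5² + 9) = 8/17. B = -A = -8/17, C = 2 - 5·A = -6/17
Result: (8/17)/(z - 5) - ((8/17)z + 6/17)/(z² + 9)


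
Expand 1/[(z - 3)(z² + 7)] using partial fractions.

Cover-up at z = 3: α = 1/(3² + 7) = 1/16. Then β = -α = -1/16, γ = -α·(0 + 3) = -3/16
Result: (1/16)/(z - 3) - ((1/16)z + 3/16)/(z² + 7)


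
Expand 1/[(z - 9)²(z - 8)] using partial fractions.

Cover-up at z=8: γ = 1/(8 - 9)² = 1. Cover-up at z=9: β = 1/(9 - 8) = 1. Comparing z² coeff: α = -γ = -1
Result: -1/(z - 9) + 1/(z - 9)² + 1/(z - 8)


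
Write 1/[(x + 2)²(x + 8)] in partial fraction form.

Cover-up at x=-8: R = 1/(-8 + 2)² = 1/36. Cover-up at x=-2: Q = 1/(-2 + 8) = 1/6. Comparing x² coeff: P = -R = -1/36
Result: (-1/36)/(x + 2) + (1/6)/(x + 2)² + (1/36)/(x + 8)


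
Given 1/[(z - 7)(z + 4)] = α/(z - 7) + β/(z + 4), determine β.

Cover-up at z = -4: β = 1/(-4 - 7) = -1/11


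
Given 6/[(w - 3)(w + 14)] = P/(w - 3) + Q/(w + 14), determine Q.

Cover-up at w = -14: Q = 6/(-14 - 3) = -6/17


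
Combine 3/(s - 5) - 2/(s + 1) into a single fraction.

Common denominator (s - 5)(s + 1). Numerator: 3(s + 1) - 2(s - 5) = (3s + 3) - (2s - 10) = s + 13
Result: (s + 13)/[(s - 5)(s + 1)]


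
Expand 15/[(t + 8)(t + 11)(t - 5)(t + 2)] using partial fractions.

Using Heaviside cover-up: (5/78)/(t + 8) - (5/144)/(t + 11) + (15/1456)/(t - 5) - (5/126)/(t + 2)


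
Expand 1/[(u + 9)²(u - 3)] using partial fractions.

Cover-up at u=3: γ = 1/(3 + 9)² = 1/144. Cover-up at u=-9: β = 1/(-9 - 3) = -1/12. Comparing u² coeff: α = -γ = -1/144
Result: (-1/144)/(u + 9) - (1/12)/(u + 9)² + (1/144)/(u - 3)


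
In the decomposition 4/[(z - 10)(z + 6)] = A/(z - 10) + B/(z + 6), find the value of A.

Cover-up at z = 10: A = 4/(10 + 6) = 4/16 = 1/4


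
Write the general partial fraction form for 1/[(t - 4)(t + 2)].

Distinct linear factors: P/(t - 4) + Q/(t + 2)


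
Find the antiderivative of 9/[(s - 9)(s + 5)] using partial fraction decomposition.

Decompose: 9/[(s - 9)(s + 5)] = (9/14)/(s - 9) - (9/14)/(s + 5). Integrate each term: (9/14) ln|(s - 9)| - (9/14) ln|(s + 5)| + C


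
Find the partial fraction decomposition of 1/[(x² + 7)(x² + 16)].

Coefficient matching gives A = C = 0, B = 1/(16-7) = 1/9, D = -B = -1/9
Result: (1/9)/(x² + 7) - (1/9)/(x² + 16)


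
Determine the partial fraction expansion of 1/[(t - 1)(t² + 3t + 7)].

Cover-up at t = 1: α = 1/(1² + 3·1 + 7) = 1/11. Then β = -α = -1/11, γ = -α·(3 + 1) = -4/11
Result: (1/11)/(t - 1) - ((1/11)t + 4/11)/(t² + 3t + 7)


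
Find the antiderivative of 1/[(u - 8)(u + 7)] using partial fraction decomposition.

Decompose: 1/[(u - 8)(u + 7)] = (1/15)/(u - 8) - (1/15)/(u + 7). Integrate each term: (1/15) ln|(u - 8)| - (1/15) ln|(u + 7)| + C


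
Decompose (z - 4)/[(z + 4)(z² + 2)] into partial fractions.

At z=-4: P = (1·(-4) - 4)/((-4)² + 2) = -4/9. Q = -P = 4/9, R = 1 - (-4)·P = -7/9
Result: (-4/9)/(z + 4) + ((4/9)z - 7/9)/(z² + 2)


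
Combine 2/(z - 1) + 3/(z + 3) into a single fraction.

Common denominator (z - 1)(z + 3). Numerator: 2(z + 3) + 3(z - 1) = (2z + 6) + (3z - 3) = 5z + 3
Result: (5z + 3)/[(z - 1)(z + 3)]


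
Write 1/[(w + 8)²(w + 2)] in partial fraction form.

Cover-up at w=-2: γ = 1/(-2 + 8)² = 1/36. Cover-up at w=-8: β = 1/(-8 + 2) = -1/6. Comparing w² coeff: α = -γ = -1/36
Result: (-1/36)/(w + 8) - (1/6)/(w + 8)² + (1/36)/(w + 2)


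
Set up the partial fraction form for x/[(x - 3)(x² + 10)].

Linear + irreducible quadratic: P/(x - 3) + (Qx + R)/(x² + 10)


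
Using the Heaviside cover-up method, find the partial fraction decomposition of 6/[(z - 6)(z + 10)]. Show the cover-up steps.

Cover (z - 6): set z=6, get α = 6/(6 + 10) = 3/8. Cover (z + 10): set z=-10, get β = 6/(-10 - 6) = -3/8.
Result: (3/8)/(z - 6) - (3/8)/(z + 10)


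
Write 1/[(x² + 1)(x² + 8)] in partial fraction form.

Coefficient matching gives P = R = 0, Q = 1/(8-1) = 1/7, S = -Q = -1/7
Result: (1/7)/(x² + 1) - (1/7)/(x² + 8)


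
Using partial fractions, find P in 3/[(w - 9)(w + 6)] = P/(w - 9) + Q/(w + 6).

Cover-up at w = 9: P = 3/(9 + 6) = 3/15 = 1/5


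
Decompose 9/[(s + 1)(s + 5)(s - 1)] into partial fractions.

Using cover-up method: A = -9/8, B = 3/8, C = 3/4
Result: (-9/8)/(s + 1) + (3/8)/(s + 5) + (3/4)/(s - 1)


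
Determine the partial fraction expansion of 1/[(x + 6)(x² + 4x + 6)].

Cover-up at x = -6: α = 1/((-6)² + 4·(-6) + 6) = 1/18. Then β = -α = -1/18, γ = -α·(4 - 6) = 1/9
Result: (1/18)/(x + 6) - ((1/18)x - 1/9)/(x² + 4x + 6)


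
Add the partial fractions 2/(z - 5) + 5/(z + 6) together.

Common denominator (z - 5)(z + 6). Numerator: 2(z + 6) + 5(z - 5) = (2z + 12) + (5z - 25) = 7z - 13
Result: (7z - 13)/[(z - 5)(z + 6)]


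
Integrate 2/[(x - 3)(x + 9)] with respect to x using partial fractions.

Decompose: 2/[(x - 3)(x + 9)] = (1/6)/(x - 3) - (1/6)/(x + 9). Integrate each term: (1/6) ln|(x - 3)| - (1/6) ln|(x + 9)| + C


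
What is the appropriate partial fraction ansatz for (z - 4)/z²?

Repeated linear factor: α/z + β/z²


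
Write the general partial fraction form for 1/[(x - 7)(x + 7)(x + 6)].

Three distinct linear factors: P/(x - 7) + Q/(x + 7) + R/(x + 6)


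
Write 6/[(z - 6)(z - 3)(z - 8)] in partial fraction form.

Using cover-up method: A = -1, B = 2/5, C = 3/5
Result: -1/(z - 6) + (2/5)/(z - 3) + (3/5)/(z - 8)


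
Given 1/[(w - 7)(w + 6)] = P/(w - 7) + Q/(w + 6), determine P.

Cover-up at w = 7: P = 1/(7 + 6) = 1/13


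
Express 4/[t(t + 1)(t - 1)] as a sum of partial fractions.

Using cover-up method: α = -4, β = 2, γ = 2
Result: -4/t + 2/(t + 1) + 2/(t - 1)


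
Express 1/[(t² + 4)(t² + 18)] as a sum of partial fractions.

Coefficient matching gives α = γ = 0, β = 1/(18-4) = 1/14, δ = -β = -1/14
Result: (1/14)/(t² + 4) - (1/14)/(t² + 18)


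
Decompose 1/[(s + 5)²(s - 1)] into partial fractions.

Cover-up at s=1: γ = 1/(1 + 5)² = 1/36. Cover-up at s=-5: β = 1/(-5 - 1) = -1/6. Comparing s² coeff: α = -γ = -1/36
Result: (-1/36)/(s + 5) - (1/6)/(s + 5)² + (1/36)/(s - 1)


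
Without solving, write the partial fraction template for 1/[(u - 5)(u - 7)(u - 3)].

Three distinct linear factors: α/(u - 5) + β/(u - 7) + γ/(u - 3)


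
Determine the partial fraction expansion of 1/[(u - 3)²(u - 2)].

Cover-up at u=2: R = 1/(2 - 3)² = 1. Cover-up at u=3: Q = 1/(3 - 2) = 1. Comparing u² coeff: P = -R = -1
Result: -1/(u - 3) + 1/(u - 3)² + 1/(u - 2)


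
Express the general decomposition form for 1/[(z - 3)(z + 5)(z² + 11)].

Two linear + quadratic: α/(z - 3) + β/(z + 5) + (γz + δ)/(z² + 11)


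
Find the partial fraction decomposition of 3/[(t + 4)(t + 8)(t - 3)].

Using cover-up method: P = -3/28, Q = 3/44, R = 3/77
Result: (-3/28)/(t + 4) + (3/44)/(t + 8) + (3/77)/(t - 3)
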